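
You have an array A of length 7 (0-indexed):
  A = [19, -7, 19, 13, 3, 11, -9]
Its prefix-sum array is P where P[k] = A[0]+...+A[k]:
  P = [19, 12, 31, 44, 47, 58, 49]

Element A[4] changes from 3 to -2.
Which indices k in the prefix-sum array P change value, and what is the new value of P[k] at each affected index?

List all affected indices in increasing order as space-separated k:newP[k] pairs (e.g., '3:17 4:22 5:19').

Answer: 4:42 5:53 6:44

Derivation:
P[k] = A[0] + ... + A[k]
P[k] includes A[4] iff k >= 4
Affected indices: 4, 5, ..., 6; delta = -5
  P[4]: 47 + -5 = 42
  P[5]: 58 + -5 = 53
  P[6]: 49 + -5 = 44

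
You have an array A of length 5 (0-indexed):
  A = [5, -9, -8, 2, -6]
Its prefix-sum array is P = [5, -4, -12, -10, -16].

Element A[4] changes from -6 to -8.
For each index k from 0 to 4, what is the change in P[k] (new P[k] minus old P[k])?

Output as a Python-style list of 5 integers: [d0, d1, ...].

Answer: [0, 0, 0, 0, -2]

Derivation:
Element change: A[4] -6 -> -8, delta = -2
For k < 4: P[k] unchanged, delta_P[k] = 0
For k >= 4: P[k] shifts by exactly -2
Delta array: [0, 0, 0, 0, -2]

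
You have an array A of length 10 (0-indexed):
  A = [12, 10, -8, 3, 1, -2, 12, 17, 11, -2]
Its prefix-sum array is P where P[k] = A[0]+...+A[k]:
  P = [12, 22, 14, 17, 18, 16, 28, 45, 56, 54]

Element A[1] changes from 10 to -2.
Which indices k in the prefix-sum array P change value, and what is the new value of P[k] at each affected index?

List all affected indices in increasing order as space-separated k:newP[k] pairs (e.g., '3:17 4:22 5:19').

Answer: 1:10 2:2 3:5 4:6 5:4 6:16 7:33 8:44 9:42

Derivation:
P[k] = A[0] + ... + A[k]
P[k] includes A[1] iff k >= 1
Affected indices: 1, 2, ..., 9; delta = -12
  P[1]: 22 + -12 = 10
  P[2]: 14 + -12 = 2
  P[3]: 17 + -12 = 5
  P[4]: 18 + -12 = 6
  P[5]: 16 + -12 = 4
  P[6]: 28 + -12 = 16
  P[7]: 45 + -12 = 33
  P[8]: 56 + -12 = 44
  P[9]: 54 + -12 = 42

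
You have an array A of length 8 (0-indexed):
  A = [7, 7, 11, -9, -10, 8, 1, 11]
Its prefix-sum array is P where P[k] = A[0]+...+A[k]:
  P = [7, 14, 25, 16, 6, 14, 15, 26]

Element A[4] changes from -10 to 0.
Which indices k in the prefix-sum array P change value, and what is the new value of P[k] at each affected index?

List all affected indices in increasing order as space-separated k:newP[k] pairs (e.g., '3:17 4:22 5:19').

P[k] = A[0] + ... + A[k]
P[k] includes A[4] iff k >= 4
Affected indices: 4, 5, ..., 7; delta = 10
  P[4]: 6 + 10 = 16
  P[5]: 14 + 10 = 24
  P[6]: 15 + 10 = 25
  P[7]: 26 + 10 = 36

Answer: 4:16 5:24 6:25 7:36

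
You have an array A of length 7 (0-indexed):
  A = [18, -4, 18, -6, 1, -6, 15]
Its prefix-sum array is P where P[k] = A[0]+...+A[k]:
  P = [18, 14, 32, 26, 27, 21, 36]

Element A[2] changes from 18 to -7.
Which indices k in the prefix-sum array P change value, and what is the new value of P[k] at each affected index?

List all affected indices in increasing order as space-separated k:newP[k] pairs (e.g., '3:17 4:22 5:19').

P[k] = A[0] + ... + A[k]
P[k] includes A[2] iff k >= 2
Affected indices: 2, 3, ..., 6; delta = -25
  P[2]: 32 + -25 = 7
  P[3]: 26 + -25 = 1
  P[4]: 27 + -25 = 2
  P[5]: 21 + -25 = -4
  P[6]: 36 + -25 = 11

Answer: 2:7 3:1 4:2 5:-4 6:11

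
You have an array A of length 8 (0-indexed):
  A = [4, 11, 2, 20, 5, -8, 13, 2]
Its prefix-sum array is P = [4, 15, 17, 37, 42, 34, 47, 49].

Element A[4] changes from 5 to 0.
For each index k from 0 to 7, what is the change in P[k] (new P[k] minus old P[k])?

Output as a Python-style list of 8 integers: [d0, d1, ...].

Element change: A[4] 5 -> 0, delta = -5
For k < 4: P[k] unchanged, delta_P[k] = 0
For k >= 4: P[k] shifts by exactly -5
Delta array: [0, 0, 0, 0, -5, -5, -5, -5]

Answer: [0, 0, 0, 0, -5, -5, -5, -5]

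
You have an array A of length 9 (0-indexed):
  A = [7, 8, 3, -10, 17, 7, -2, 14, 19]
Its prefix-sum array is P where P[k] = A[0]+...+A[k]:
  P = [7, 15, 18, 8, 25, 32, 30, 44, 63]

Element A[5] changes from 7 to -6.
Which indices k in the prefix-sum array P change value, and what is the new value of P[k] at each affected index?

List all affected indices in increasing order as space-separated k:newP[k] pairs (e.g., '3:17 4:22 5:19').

P[k] = A[0] + ... + A[k]
P[k] includes A[5] iff k >= 5
Affected indices: 5, 6, ..., 8; delta = -13
  P[5]: 32 + -13 = 19
  P[6]: 30 + -13 = 17
  P[7]: 44 + -13 = 31
  P[8]: 63 + -13 = 50

Answer: 5:19 6:17 7:31 8:50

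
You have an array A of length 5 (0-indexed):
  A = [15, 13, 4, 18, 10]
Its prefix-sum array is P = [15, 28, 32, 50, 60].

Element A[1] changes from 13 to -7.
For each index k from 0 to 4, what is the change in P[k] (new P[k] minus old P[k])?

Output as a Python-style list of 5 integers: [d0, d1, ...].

Element change: A[1] 13 -> -7, delta = -20
For k < 1: P[k] unchanged, delta_P[k] = 0
For k >= 1: P[k] shifts by exactly -20
Delta array: [0, -20, -20, -20, -20]

Answer: [0, -20, -20, -20, -20]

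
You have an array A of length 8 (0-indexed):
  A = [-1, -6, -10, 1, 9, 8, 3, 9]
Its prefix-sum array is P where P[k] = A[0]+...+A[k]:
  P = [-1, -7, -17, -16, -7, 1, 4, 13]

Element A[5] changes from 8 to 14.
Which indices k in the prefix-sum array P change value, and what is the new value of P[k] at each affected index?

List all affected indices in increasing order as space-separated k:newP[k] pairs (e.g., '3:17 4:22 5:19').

P[k] = A[0] + ... + A[k]
P[k] includes A[5] iff k >= 5
Affected indices: 5, 6, ..., 7; delta = 6
  P[5]: 1 + 6 = 7
  P[6]: 4 + 6 = 10
  P[7]: 13 + 6 = 19

Answer: 5:7 6:10 7:19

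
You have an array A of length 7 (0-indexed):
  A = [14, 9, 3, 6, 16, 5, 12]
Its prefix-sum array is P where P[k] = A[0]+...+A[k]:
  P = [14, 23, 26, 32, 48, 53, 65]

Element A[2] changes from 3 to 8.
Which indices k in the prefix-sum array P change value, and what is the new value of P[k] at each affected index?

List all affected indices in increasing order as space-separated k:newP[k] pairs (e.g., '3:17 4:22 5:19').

P[k] = A[0] + ... + A[k]
P[k] includes A[2] iff k >= 2
Affected indices: 2, 3, ..., 6; delta = 5
  P[2]: 26 + 5 = 31
  P[3]: 32 + 5 = 37
  P[4]: 48 + 5 = 53
  P[5]: 53 + 5 = 58
  P[6]: 65 + 5 = 70

Answer: 2:31 3:37 4:53 5:58 6:70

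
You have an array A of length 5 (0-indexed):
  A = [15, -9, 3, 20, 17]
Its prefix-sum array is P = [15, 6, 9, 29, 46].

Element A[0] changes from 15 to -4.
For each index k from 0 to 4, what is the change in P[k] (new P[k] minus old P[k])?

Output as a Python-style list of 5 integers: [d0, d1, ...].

Element change: A[0] 15 -> -4, delta = -19
For k < 0: P[k] unchanged, delta_P[k] = 0
For k >= 0: P[k] shifts by exactly -19
Delta array: [-19, -19, -19, -19, -19]

Answer: [-19, -19, -19, -19, -19]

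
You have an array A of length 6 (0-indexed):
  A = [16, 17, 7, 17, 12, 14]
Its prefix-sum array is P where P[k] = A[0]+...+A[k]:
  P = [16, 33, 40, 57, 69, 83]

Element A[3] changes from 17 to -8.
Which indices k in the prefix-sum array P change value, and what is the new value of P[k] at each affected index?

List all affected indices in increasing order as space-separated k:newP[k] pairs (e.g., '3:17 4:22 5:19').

Answer: 3:32 4:44 5:58

Derivation:
P[k] = A[0] + ... + A[k]
P[k] includes A[3] iff k >= 3
Affected indices: 3, 4, ..., 5; delta = -25
  P[3]: 57 + -25 = 32
  P[4]: 69 + -25 = 44
  P[5]: 83 + -25 = 58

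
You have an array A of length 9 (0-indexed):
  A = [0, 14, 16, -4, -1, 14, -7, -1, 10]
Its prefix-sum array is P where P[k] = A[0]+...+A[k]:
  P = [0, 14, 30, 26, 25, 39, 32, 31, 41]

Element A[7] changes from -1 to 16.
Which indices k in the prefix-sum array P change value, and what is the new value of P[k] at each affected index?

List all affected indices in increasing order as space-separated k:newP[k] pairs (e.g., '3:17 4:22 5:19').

Answer: 7:48 8:58

Derivation:
P[k] = A[0] + ... + A[k]
P[k] includes A[7] iff k >= 7
Affected indices: 7, 8, ..., 8; delta = 17
  P[7]: 31 + 17 = 48
  P[8]: 41 + 17 = 58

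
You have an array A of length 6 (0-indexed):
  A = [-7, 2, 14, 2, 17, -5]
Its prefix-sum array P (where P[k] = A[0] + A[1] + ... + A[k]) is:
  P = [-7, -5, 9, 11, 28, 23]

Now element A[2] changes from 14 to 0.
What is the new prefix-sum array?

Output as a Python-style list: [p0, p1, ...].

Answer: [-7, -5, -5, -3, 14, 9]

Derivation:
Change: A[2] 14 -> 0, delta = -14
P[k] for k < 2: unchanged (A[2] not included)
P[k] for k >= 2: shift by delta = -14
  P[0] = -7 + 0 = -7
  P[1] = -5 + 0 = -5
  P[2] = 9 + -14 = -5
  P[3] = 11 + -14 = -3
  P[4] = 28 + -14 = 14
  P[5] = 23 + -14 = 9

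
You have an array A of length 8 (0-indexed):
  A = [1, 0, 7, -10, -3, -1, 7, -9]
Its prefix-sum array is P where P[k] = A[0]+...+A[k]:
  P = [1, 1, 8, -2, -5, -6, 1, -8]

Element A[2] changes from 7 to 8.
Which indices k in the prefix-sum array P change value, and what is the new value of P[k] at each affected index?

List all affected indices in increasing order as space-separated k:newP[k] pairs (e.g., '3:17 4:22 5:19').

Answer: 2:9 3:-1 4:-4 5:-5 6:2 7:-7

Derivation:
P[k] = A[0] + ... + A[k]
P[k] includes A[2] iff k >= 2
Affected indices: 2, 3, ..., 7; delta = 1
  P[2]: 8 + 1 = 9
  P[3]: -2 + 1 = -1
  P[4]: -5 + 1 = -4
  P[5]: -6 + 1 = -5
  P[6]: 1 + 1 = 2
  P[7]: -8 + 1 = -7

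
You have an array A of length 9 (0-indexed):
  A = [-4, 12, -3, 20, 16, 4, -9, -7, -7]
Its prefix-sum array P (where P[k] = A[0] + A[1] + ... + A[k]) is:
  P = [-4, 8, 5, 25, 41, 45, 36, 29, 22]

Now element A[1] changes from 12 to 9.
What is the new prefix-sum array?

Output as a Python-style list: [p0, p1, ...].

Answer: [-4, 5, 2, 22, 38, 42, 33, 26, 19]

Derivation:
Change: A[1] 12 -> 9, delta = -3
P[k] for k < 1: unchanged (A[1] not included)
P[k] for k >= 1: shift by delta = -3
  P[0] = -4 + 0 = -4
  P[1] = 8 + -3 = 5
  P[2] = 5 + -3 = 2
  P[3] = 25 + -3 = 22
  P[4] = 41 + -3 = 38
  P[5] = 45 + -3 = 42
  P[6] = 36 + -3 = 33
  P[7] = 29 + -3 = 26
  P[8] = 22 + -3 = 19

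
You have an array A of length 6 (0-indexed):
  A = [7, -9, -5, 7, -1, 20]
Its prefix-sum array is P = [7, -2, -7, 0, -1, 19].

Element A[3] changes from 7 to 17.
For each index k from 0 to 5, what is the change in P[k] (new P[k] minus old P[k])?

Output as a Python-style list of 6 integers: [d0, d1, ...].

Element change: A[3] 7 -> 17, delta = 10
For k < 3: P[k] unchanged, delta_P[k] = 0
For k >= 3: P[k] shifts by exactly 10
Delta array: [0, 0, 0, 10, 10, 10]

Answer: [0, 0, 0, 10, 10, 10]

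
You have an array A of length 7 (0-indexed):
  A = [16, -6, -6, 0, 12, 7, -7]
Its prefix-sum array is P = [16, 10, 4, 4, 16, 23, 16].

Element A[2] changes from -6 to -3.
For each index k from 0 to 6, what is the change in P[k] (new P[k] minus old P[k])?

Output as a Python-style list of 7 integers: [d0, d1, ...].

Element change: A[2] -6 -> -3, delta = 3
For k < 2: P[k] unchanged, delta_P[k] = 0
For k >= 2: P[k] shifts by exactly 3
Delta array: [0, 0, 3, 3, 3, 3, 3]

Answer: [0, 0, 3, 3, 3, 3, 3]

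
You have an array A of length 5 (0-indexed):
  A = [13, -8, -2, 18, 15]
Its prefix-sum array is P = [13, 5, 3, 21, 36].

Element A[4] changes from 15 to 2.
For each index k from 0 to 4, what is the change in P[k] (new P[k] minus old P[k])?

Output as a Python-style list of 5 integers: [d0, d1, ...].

Answer: [0, 0, 0, 0, -13]

Derivation:
Element change: A[4] 15 -> 2, delta = -13
For k < 4: P[k] unchanged, delta_P[k] = 0
For k >= 4: P[k] shifts by exactly -13
Delta array: [0, 0, 0, 0, -13]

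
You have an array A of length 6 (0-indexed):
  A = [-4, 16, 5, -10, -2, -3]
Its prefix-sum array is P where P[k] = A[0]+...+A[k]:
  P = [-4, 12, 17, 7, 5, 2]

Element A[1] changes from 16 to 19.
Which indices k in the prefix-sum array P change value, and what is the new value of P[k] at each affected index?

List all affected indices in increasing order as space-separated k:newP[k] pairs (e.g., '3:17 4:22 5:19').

P[k] = A[0] + ... + A[k]
P[k] includes A[1] iff k >= 1
Affected indices: 1, 2, ..., 5; delta = 3
  P[1]: 12 + 3 = 15
  P[2]: 17 + 3 = 20
  P[3]: 7 + 3 = 10
  P[4]: 5 + 3 = 8
  P[5]: 2 + 3 = 5

Answer: 1:15 2:20 3:10 4:8 5:5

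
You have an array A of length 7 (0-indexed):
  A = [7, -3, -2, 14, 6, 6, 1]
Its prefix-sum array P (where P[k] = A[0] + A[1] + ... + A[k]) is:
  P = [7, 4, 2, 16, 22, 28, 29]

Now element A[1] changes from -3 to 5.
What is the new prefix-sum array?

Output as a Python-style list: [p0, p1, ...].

Answer: [7, 12, 10, 24, 30, 36, 37]

Derivation:
Change: A[1] -3 -> 5, delta = 8
P[k] for k < 1: unchanged (A[1] not included)
P[k] for k >= 1: shift by delta = 8
  P[0] = 7 + 0 = 7
  P[1] = 4 + 8 = 12
  P[2] = 2 + 8 = 10
  P[3] = 16 + 8 = 24
  P[4] = 22 + 8 = 30
  P[5] = 28 + 8 = 36
  P[6] = 29 + 8 = 37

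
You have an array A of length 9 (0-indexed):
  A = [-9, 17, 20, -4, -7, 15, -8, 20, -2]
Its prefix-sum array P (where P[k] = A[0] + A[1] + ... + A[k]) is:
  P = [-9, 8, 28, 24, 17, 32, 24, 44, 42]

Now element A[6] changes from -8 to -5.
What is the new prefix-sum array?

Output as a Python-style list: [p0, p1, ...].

Change: A[6] -8 -> -5, delta = 3
P[k] for k < 6: unchanged (A[6] not included)
P[k] for k >= 6: shift by delta = 3
  P[0] = -9 + 0 = -9
  P[1] = 8 + 0 = 8
  P[2] = 28 + 0 = 28
  P[3] = 24 + 0 = 24
  P[4] = 17 + 0 = 17
  P[5] = 32 + 0 = 32
  P[6] = 24 + 3 = 27
  P[7] = 44 + 3 = 47
  P[8] = 42 + 3 = 45

Answer: [-9, 8, 28, 24, 17, 32, 27, 47, 45]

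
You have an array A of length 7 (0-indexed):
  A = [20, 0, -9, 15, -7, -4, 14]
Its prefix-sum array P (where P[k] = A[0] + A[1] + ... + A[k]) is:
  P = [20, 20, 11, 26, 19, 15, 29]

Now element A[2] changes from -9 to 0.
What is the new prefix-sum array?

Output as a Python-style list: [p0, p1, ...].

Answer: [20, 20, 20, 35, 28, 24, 38]

Derivation:
Change: A[2] -9 -> 0, delta = 9
P[k] for k < 2: unchanged (A[2] not included)
P[k] for k >= 2: shift by delta = 9
  P[0] = 20 + 0 = 20
  P[1] = 20 + 0 = 20
  P[2] = 11 + 9 = 20
  P[3] = 26 + 9 = 35
  P[4] = 19 + 9 = 28
  P[5] = 15 + 9 = 24
  P[6] = 29 + 9 = 38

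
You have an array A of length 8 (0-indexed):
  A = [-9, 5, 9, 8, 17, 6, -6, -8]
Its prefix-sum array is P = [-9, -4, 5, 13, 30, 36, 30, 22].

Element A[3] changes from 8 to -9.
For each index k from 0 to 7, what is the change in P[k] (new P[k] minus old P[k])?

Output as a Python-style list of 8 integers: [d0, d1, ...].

Answer: [0, 0, 0, -17, -17, -17, -17, -17]

Derivation:
Element change: A[3] 8 -> -9, delta = -17
For k < 3: P[k] unchanged, delta_P[k] = 0
For k >= 3: P[k] shifts by exactly -17
Delta array: [0, 0, 0, -17, -17, -17, -17, -17]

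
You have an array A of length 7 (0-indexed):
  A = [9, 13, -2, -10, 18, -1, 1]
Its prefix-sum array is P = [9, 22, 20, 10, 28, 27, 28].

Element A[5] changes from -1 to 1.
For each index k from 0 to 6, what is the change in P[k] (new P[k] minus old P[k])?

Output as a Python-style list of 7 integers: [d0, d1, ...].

Answer: [0, 0, 0, 0, 0, 2, 2]

Derivation:
Element change: A[5] -1 -> 1, delta = 2
For k < 5: P[k] unchanged, delta_P[k] = 0
For k >= 5: P[k] shifts by exactly 2
Delta array: [0, 0, 0, 0, 0, 2, 2]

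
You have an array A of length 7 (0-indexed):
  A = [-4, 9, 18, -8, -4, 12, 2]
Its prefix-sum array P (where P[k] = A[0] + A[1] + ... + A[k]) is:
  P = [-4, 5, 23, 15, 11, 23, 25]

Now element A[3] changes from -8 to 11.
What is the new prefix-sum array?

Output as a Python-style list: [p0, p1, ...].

Answer: [-4, 5, 23, 34, 30, 42, 44]

Derivation:
Change: A[3] -8 -> 11, delta = 19
P[k] for k < 3: unchanged (A[3] not included)
P[k] for k >= 3: shift by delta = 19
  P[0] = -4 + 0 = -4
  P[1] = 5 + 0 = 5
  P[2] = 23 + 0 = 23
  P[3] = 15 + 19 = 34
  P[4] = 11 + 19 = 30
  P[5] = 23 + 19 = 42
  P[6] = 25 + 19 = 44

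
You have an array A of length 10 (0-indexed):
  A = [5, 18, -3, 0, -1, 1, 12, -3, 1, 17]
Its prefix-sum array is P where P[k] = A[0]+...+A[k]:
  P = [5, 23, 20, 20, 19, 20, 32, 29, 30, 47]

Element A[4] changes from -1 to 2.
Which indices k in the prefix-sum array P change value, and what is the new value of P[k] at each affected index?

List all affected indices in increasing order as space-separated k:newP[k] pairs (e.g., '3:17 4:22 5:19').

P[k] = A[0] + ... + A[k]
P[k] includes A[4] iff k >= 4
Affected indices: 4, 5, ..., 9; delta = 3
  P[4]: 19 + 3 = 22
  P[5]: 20 + 3 = 23
  P[6]: 32 + 3 = 35
  P[7]: 29 + 3 = 32
  P[8]: 30 + 3 = 33
  P[9]: 47 + 3 = 50

Answer: 4:22 5:23 6:35 7:32 8:33 9:50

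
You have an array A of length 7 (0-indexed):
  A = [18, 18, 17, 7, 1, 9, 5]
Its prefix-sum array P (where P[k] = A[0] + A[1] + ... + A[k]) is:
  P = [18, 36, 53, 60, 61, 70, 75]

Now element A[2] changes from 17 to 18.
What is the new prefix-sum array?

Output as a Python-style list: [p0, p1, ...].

Change: A[2] 17 -> 18, delta = 1
P[k] for k < 2: unchanged (A[2] not included)
P[k] for k >= 2: shift by delta = 1
  P[0] = 18 + 0 = 18
  P[1] = 36 + 0 = 36
  P[2] = 53 + 1 = 54
  P[3] = 60 + 1 = 61
  P[4] = 61 + 1 = 62
  P[5] = 70 + 1 = 71
  P[6] = 75 + 1 = 76

Answer: [18, 36, 54, 61, 62, 71, 76]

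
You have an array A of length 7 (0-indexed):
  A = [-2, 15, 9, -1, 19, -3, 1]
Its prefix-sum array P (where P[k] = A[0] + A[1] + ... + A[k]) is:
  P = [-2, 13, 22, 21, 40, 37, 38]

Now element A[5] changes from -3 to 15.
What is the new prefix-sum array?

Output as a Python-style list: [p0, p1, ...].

Answer: [-2, 13, 22, 21, 40, 55, 56]

Derivation:
Change: A[5] -3 -> 15, delta = 18
P[k] for k < 5: unchanged (A[5] not included)
P[k] for k >= 5: shift by delta = 18
  P[0] = -2 + 0 = -2
  P[1] = 13 + 0 = 13
  P[2] = 22 + 0 = 22
  P[3] = 21 + 0 = 21
  P[4] = 40 + 0 = 40
  P[5] = 37 + 18 = 55
  P[6] = 38 + 18 = 56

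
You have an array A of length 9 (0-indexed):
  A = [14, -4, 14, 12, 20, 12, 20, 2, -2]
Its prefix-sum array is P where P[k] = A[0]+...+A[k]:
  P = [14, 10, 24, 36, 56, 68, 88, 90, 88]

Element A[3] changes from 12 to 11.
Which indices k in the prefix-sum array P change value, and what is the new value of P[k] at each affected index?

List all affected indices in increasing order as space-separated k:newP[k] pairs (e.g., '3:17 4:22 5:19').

P[k] = A[0] + ... + A[k]
P[k] includes A[3] iff k >= 3
Affected indices: 3, 4, ..., 8; delta = -1
  P[3]: 36 + -1 = 35
  P[4]: 56 + -1 = 55
  P[5]: 68 + -1 = 67
  P[6]: 88 + -1 = 87
  P[7]: 90 + -1 = 89
  P[8]: 88 + -1 = 87

Answer: 3:35 4:55 5:67 6:87 7:89 8:87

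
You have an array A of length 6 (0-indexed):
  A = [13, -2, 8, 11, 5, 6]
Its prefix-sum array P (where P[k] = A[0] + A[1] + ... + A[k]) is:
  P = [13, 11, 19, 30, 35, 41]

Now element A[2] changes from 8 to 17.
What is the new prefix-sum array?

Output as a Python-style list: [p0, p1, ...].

Answer: [13, 11, 28, 39, 44, 50]

Derivation:
Change: A[2] 8 -> 17, delta = 9
P[k] for k < 2: unchanged (A[2] not included)
P[k] for k >= 2: shift by delta = 9
  P[0] = 13 + 0 = 13
  P[1] = 11 + 0 = 11
  P[2] = 19 + 9 = 28
  P[3] = 30 + 9 = 39
  P[4] = 35 + 9 = 44
  P[5] = 41 + 9 = 50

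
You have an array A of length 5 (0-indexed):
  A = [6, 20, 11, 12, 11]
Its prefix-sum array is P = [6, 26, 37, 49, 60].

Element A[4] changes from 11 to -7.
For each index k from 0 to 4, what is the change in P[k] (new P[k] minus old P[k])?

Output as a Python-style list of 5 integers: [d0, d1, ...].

Answer: [0, 0, 0, 0, -18]

Derivation:
Element change: A[4] 11 -> -7, delta = -18
For k < 4: P[k] unchanged, delta_P[k] = 0
For k >= 4: P[k] shifts by exactly -18
Delta array: [0, 0, 0, 0, -18]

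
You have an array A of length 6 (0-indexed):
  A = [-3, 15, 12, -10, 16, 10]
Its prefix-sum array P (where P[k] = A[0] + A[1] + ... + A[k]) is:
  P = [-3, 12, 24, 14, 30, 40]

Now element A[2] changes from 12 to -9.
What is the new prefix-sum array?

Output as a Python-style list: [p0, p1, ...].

Answer: [-3, 12, 3, -7, 9, 19]

Derivation:
Change: A[2] 12 -> -9, delta = -21
P[k] for k < 2: unchanged (A[2] not included)
P[k] for k >= 2: shift by delta = -21
  P[0] = -3 + 0 = -3
  P[1] = 12 + 0 = 12
  P[2] = 24 + -21 = 3
  P[3] = 14 + -21 = -7
  P[4] = 30 + -21 = 9
  P[5] = 40 + -21 = 19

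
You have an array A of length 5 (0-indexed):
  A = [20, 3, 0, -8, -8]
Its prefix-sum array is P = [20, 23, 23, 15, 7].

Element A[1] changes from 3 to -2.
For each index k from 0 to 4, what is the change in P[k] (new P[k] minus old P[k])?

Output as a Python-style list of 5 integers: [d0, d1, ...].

Element change: A[1] 3 -> -2, delta = -5
For k < 1: P[k] unchanged, delta_P[k] = 0
For k >= 1: P[k] shifts by exactly -5
Delta array: [0, -5, -5, -5, -5]

Answer: [0, -5, -5, -5, -5]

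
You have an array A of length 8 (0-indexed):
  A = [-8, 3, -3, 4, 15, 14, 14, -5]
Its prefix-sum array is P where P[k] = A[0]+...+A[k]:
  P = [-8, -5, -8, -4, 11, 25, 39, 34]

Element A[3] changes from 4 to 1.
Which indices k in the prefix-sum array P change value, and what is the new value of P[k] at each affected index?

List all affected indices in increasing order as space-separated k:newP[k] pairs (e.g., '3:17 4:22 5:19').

P[k] = A[0] + ... + A[k]
P[k] includes A[3] iff k >= 3
Affected indices: 3, 4, ..., 7; delta = -3
  P[3]: -4 + -3 = -7
  P[4]: 11 + -3 = 8
  P[5]: 25 + -3 = 22
  P[6]: 39 + -3 = 36
  P[7]: 34 + -3 = 31

Answer: 3:-7 4:8 5:22 6:36 7:31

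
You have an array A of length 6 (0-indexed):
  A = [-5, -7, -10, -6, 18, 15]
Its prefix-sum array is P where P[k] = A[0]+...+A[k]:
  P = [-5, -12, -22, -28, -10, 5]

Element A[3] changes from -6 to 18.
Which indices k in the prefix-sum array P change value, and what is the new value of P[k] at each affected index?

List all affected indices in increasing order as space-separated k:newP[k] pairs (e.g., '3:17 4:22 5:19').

P[k] = A[0] + ... + A[k]
P[k] includes A[3] iff k >= 3
Affected indices: 3, 4, ..., 5; delta = 24
  P[3]: -28 + 24 = -4
  P[4]: -10 + 24 = 14
  P[5]: 5 + 24 = 29

Answer: 3:-4 4:14 5:29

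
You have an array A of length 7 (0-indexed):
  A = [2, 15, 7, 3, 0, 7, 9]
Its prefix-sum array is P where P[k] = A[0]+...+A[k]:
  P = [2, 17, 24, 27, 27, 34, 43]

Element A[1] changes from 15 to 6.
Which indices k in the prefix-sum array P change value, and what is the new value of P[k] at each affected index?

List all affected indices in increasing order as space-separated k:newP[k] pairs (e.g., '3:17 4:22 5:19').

P[k] = A[0] + ... + A[k]
P[k] includes A[1] iff k >= 1
Affected indices: 1, 2, ..., 6; delta = -9
  P[1]: 17 + -9 = 8
  P[2]: 24 + -9 = 15
  P[3]: 27 + -9 = 18
  P[4]: 27 + -9 = 18
  P[5]: 34 + -9 = 25
  P[6]: 43 + -9 = 34

Answer: 1:8 2:15 3:18 4:18 5:25 6:34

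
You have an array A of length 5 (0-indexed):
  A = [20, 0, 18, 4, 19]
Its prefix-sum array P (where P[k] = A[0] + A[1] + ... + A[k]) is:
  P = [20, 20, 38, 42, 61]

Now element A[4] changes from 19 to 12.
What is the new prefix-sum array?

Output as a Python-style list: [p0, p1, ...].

Answer: [20, 20, 38, 42, 54]

Derivation:
Change: A[4] 19 -> 12, delta = -7
P[k] for k < 4: unchanged (A[4] not included)
P[k] for k >= 4: shift by delta = -7
  P[0] = 20 + 0 = 20
  P[1] = 20 + 0 = 20
  P[2] = 38 + 0 = 38
  P[3] = 42 + 0 = 42
  P[4] = 61 + -7 = 54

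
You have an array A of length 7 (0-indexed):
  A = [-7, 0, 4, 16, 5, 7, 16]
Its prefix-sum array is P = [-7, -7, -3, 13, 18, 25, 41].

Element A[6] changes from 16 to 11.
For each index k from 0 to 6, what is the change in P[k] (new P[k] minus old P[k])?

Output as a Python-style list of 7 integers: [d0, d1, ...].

Answer: [0, 0, 0, 0, 0, 0, -5]

Derivation:
Element change: A[6] 16 -> 11, delta = -5
For k < 6: P[k] unchanged, delta_P[k] = 0
For k >= 6: P[k] shifts by exactly -5
Delta array: [0, 0, 0, 0, 0, 0, -5]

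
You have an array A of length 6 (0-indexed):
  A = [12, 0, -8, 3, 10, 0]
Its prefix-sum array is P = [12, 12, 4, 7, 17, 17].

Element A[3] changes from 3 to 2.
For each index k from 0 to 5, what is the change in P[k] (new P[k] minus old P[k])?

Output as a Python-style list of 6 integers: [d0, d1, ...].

Answer: [0, 0, 0, -1, -1, -1]

Derivation:
Element change: A[3] 3 -> 2, delta = -1
For k < 3: P[k] unchanged, delta_P[k] = 0
For k >= 3: P[k] shifts by exactly -1
Delta array: [0, 0, 0, -1, -1, -1]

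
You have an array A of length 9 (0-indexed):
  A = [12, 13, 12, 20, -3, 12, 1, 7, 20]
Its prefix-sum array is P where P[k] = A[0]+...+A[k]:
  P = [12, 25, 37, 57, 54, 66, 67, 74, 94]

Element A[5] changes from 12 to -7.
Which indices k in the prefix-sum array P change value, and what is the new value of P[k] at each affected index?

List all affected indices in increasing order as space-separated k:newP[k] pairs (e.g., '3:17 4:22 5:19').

Answer: 5:47 6:48 7:55 8:75

Derivation:
P[k] = A[0] + ... + A[k]
P[k] includes A[5] iff k >= 5
Affected indices: 5, 6, ..., 8; delta = -19
  P[5]: 66 + -19 = 47
  P[6]: 67 + -19 = 48
  P[7]: 74 + -19 = 55
  P[8]: 94 + -19 = 75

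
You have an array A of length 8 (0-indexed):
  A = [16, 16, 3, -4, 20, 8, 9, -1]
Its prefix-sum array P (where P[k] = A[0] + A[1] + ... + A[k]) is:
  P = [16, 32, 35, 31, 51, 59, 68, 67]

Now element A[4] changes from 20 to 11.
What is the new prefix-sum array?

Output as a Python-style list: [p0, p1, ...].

Answer: [16, 32, 35, 31, 42, 50, 59, 58]

Derivation:
Change: A[4] 20 -> 11, delta = -9
P[k] for k < 4: unchanged (A[4] not included)
P[k] for k >= 4: shift by delta = -9
  P[0] = 16 + 0 = 16
  P[1] = 32 + 0 = 32
  P[2] = 35 + 0 = 35
  P[3] = 31 + 0 = 31
  P[4] = 51 + -9 = 42
  P[5] = 59 + -9 = 50
  P[6] = 68 + -9 = 59
  P[7] = 67 + -9 = 58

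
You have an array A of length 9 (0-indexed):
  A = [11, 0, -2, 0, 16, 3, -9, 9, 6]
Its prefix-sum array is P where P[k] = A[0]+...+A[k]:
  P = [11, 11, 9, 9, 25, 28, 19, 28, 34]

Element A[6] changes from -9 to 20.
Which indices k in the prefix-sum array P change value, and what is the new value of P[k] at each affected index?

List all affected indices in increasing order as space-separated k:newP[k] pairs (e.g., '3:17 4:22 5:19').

P[k] = A[0] + ... + A[k]
P[k] includes A[6] iff k >= 6
Affected indices: 6, 7, ..., 8; delta = 29
  P[6]: 19 + 29 = 48
  P[7]: 28 + 29 = 57
  P[8]: 34 + 29 = 63

Answer: 6:48 7:57 8:63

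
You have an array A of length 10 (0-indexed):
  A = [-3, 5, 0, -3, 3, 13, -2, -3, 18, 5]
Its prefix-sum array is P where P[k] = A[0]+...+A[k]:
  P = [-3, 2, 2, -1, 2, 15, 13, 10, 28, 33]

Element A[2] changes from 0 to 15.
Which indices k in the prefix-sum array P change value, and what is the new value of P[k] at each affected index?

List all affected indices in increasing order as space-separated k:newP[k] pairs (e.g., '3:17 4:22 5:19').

Answer: 2:17 3:14 4:17 5:30 6:28 7:25 8:43 9:48

Derivation:
P[k] = A[0] + ... + A[k]
P[k] includes A[2] iff k >= 2
Affected indices: 2, 3, ..., 9; delta = 15
  P[2]: 2 + 15 = 17
  P[3]: -1 + 15 = 14
  P[4]: 2 + 15 = 17
  P[5]: 15 + 15 = 30
  P[6]: 13 + 15 = 28
  P[7]: 10 + 15 = 25
  P[8]: 28 + 15 = 43
  P[9]: 33 + 15 = 48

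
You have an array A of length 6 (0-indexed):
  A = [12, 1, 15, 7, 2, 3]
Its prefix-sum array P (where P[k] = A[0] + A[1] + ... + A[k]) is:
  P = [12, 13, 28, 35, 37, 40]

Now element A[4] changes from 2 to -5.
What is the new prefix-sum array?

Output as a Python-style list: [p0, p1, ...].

Change: A[4] 2 -> -5, delta = -7
P[k] for k < 4: unchanged (A[4] not included)
P[k] for k >= 4: shift by delta = -7
  P[0] = 12 + 0 = 12
  P[1] = 13 + 0 = 13
  P[2] = 28 + 0 = 28
  P[3] = 35 + 0 = 35
  P[4] = 37 + -7 = 30
  P[5] = 40 + -7 = 33

Answer: [12, 13, 28, 35, 30, 33]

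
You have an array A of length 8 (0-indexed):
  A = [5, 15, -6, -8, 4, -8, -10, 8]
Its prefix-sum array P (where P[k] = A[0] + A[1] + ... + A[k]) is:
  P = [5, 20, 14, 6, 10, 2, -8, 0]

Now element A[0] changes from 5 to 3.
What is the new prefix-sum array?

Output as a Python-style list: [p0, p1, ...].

Answer: [3, 18, 12, 4, 8, 0, -10, -2]

Derivation:
Change: A[0] 5 -> 3, delta = -2
P[k] for k < 0: unchanged (A[0] not included)
P[k] for k >= 0: shift by delta = -2
  P[0] = 5 + -2 = 3
  P[1] = 20 + -2 = 18
  P[2] = 14 + -2 = 12
  P[3] = 6 + -2 = 4
  P[4] = 10 + -2 = 8
  P[5] = 2 + -2 = 0
  P[6] = -8 + -2 = -10
  P[7] = 0 + -2 = -2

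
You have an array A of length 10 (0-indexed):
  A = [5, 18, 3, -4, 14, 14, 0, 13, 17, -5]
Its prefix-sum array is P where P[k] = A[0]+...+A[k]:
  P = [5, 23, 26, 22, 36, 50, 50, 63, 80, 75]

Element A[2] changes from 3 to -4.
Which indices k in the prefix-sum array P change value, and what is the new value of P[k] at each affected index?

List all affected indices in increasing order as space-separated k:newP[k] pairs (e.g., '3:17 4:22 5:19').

P[k] = A[0] + ... + A[k]
P[k] includes A[2] iff k >= 2
Affected indices: 2, 3, ..., 9; delta = -7
  P[2]: 26 + -7 = 19
  P[3]: 22 + -7 = 15
  P[4]: 36 + -7 = 29
  P[5]: 50 + -7 = 43
  P[6]: 50 + -7 = 43
  P[7]: 63 + -7 = 56
  P[8]: 80 + -7 = 73
  P[9]: 75 + -7 = 68

Answer: 2:19 3:15 4:29 5:43 6:43 7:56 8:73 9:68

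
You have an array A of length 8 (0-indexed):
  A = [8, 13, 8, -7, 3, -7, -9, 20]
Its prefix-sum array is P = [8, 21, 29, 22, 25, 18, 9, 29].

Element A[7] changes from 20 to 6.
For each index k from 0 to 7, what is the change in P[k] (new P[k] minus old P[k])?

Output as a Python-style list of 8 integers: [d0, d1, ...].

Element change: A[7] 20 -> 6, delta = -14
For k < 7: P[k] unchanged, delta_P[k] = 0
For k >= 7: P[k] shifts by exactly -14
Delta array: [0, 0, 0, 0, 0, 0, 0, -14]

Answer: [0, 0, 0, 0, 0, 0, 0, -14]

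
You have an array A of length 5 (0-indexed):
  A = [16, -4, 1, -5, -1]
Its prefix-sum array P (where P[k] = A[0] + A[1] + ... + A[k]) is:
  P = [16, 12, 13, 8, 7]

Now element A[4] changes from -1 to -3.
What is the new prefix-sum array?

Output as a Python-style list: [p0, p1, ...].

Answer: [16, 12, 13, 8, 5]

Derivation:
Change: A[4] -1 -> -3, delta = -2
P[k] for k < 4: unchanged (A[4] not included)
P[k] for k >= 4: shift by delta = -2
  P[0] = 16 + 0 = 16
  P[1] = 12 + 0 = 12
  P[2] = 13 + 0 = 13
  P[3] = 8 + 0 = 8
  P[4] = 7 + -2 = 5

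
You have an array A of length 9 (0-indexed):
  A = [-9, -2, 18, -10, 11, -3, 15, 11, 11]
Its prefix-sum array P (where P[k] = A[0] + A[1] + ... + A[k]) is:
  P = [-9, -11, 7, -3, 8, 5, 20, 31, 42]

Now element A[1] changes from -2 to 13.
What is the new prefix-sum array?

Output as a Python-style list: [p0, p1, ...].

Answer: [-9, 4, 22, 12, 23, 20, 35, 46, 57]

Derivation:
Change: A[1] -2 -> 13, delta = 15
P[k] for k < 1: unchanged (A[1] not included)
P[k] for k >= 1: shift by delta = 15
  P[0] = -9 + 0 = -9
  P[1] = -11 + 15 = 4
  P[2] = 7 + 15 = 22
  P[3] = -3 + 15 = 12
  P[4] = 8 + 15 = 23
  P[5] = 5 + 15 = 20
  P[6] = 20 + 15 = 35
  P[7] = 31 + 15 = 46
  P[8] = 42 + 15 = 57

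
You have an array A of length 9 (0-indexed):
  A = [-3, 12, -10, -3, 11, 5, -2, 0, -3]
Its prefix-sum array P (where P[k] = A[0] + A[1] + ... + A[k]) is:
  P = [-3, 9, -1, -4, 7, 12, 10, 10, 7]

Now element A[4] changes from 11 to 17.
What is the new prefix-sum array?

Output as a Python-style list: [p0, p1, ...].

Answer: [-3, 9, -1, -4, 13, 18, 16, 16, 13]

Derivation:
Change: A[4] 11 -> 17, delta = 6
P[k] for k < 4: unchanged (A[4] not included)
P[k] for k >= 4: shift by delta = 6
  P[0] = -3 + 0 = -3
  P[1] = 9 + 0 = 9
  P[2] = -1 + 0 = -1
  P[3] = -4 + 0 = -4
  P[4] = 7 + 6 = 13
  P[5] = 12 + 6 = 18
  P[6] = 10 + 6 = 16
  P[7] = 10 + 6 = 16
  P[8] = 7 + 6 = 13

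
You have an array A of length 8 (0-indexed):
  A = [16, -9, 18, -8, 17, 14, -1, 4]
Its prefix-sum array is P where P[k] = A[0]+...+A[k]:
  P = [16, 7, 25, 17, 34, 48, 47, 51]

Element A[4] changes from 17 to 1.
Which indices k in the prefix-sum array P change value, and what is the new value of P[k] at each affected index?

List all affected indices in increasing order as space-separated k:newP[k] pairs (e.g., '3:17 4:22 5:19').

P[k] = A[0] + ... + A[k]
P[k] includes A[4] iff k >= 4
Affected indices: 4, 5, ..., 7; delta = -16
  P[4]: 34 + -16 = 18
  P[5]: 48 + -16 = 32
  P[6]: 47 + -16 = 31
  P[7]: 51 + -16 = 35

Answer: 4:18 5:32 6:31 7:35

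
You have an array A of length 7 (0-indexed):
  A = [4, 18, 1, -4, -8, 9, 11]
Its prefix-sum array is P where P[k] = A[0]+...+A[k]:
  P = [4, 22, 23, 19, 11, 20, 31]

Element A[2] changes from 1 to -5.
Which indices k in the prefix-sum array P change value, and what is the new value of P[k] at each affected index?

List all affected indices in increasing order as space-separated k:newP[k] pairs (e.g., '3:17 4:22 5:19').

Answer: 2:17 3:13 4:5 5:14 6:25

Derivation:
P[k] = A[0] + ... + A[k]
P[k] includes A[2] iff k >= 2
Affected indices: 2, 3, ..., 6; delta = -6
  P[2]: 23 + -6 = 17
  P[3]: 19 + -6 = 13
  P[4]: 11 + -6 = 5
  P[5]: 20 + -6 = 14
  P[6]: 31 + -6 = 25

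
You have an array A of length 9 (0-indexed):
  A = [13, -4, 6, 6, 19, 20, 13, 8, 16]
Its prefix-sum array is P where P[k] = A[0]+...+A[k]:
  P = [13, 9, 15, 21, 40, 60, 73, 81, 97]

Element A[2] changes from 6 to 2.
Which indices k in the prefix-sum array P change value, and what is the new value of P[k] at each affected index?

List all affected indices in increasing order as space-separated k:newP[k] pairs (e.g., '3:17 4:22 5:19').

Answer: 2:11 3:17 4:36 5:56 6:69 7:77 8:93

Derivation:
P[k] = A[0] + ... + A[k]
P[k] includes A[2] iff k >= 2
Affected indices: 2, 3, ..., 8; delta = -4
  P[2]: 15 + -4 = 11
  P[3]: 21 + -4 = 17
  P[4]: 40 + -4 = 36
  P[5]: 60 + -4 = 56
  P[6]: 73 + -4 = 69
  P[7]: 81 + -4 = 77
  P[8]: 97 + -4 = 93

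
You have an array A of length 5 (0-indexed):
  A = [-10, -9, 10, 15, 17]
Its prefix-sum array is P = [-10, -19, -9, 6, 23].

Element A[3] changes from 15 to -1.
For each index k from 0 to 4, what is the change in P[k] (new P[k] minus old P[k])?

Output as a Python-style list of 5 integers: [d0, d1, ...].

Answer: [0, 0, 0, -16, -16]

Derivation:
Element change: A[3] 15 -> -1, delta = -16
For k < 3: P[k] unchanged, delta_P[k] = 0
For k >= 3: P[k] shifts by exactly -16
Delta array: [0, 0, 0, -16, -16]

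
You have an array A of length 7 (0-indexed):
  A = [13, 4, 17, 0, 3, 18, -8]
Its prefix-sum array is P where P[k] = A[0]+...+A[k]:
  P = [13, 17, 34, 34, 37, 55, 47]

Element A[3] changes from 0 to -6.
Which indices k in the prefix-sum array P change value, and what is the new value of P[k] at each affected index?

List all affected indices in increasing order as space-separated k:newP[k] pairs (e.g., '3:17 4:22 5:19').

P[k] = A[0] + ... + A[k]
P[k] includes A[3] iff k >= 3
Affected indices: 3, 4, ..., 6; delta = -6
  P[3]: 34 + -6 = 28
  P[4]: 37 + -6 = 31
  P[5]: 55 + -6 = 49
  P[6]: 47 + -6 = 41

Answer: 3:28 4:31 5:49 6:41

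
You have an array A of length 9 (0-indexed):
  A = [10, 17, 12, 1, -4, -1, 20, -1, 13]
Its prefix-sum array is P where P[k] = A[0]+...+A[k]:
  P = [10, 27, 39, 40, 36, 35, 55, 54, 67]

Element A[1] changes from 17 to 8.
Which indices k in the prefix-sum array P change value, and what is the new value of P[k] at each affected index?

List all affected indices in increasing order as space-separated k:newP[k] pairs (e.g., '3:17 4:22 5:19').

P[k] = A[0] + ... + A[k]
P[k] includes A[1] iff k >= 1
Affected indices: 1, 2, ..., 8; delta = -9
  P[1]: 27 + -9 = 18
  P[2]: 39 + -9 = 30
  P[3]: 40 + -9 = 31
  P[4]: 36 + -9 = 27
  P[5]: 35 + -9 = 26
  P[6]: 55 + -9 = 46
  P[7]: 54 + -9 = 45
  P[8]: 67 + -9 = 58

Answer: 1:18 2:30 3:31 4:27 5:26 6:46 7:45 8:58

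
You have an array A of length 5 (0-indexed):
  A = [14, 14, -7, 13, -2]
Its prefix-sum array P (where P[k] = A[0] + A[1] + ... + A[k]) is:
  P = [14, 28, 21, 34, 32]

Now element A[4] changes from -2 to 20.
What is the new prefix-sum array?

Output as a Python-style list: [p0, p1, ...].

Answer: [14, 28, 21, 34, 54]

Derivation:
Change: A[4] -2 -> 20, delta = 22
P[k] for k < 4: unchanged (A[4] not included)
P[k] for k >= 4: shift by delta = 22
  P[0] = 14 + 0 = 14
  P[1] = 28 + 0 = 28
  P[2] = 21 + 0 = 21
  P[3] = 34 + 0 = 34
  P[4] = 32 + 22 = 54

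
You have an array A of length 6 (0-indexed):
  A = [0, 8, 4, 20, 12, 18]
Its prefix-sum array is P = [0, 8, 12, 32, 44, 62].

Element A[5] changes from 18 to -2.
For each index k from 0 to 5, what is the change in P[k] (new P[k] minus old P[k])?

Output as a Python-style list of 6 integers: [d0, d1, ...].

Element change: A[5] 18 -> -2, delta = -20
For k < 5: P[k] unchanged, delta_P[k] = 0
For k >= 5: P[k] shifts by exactly -20
Delta array: [0, 0, 0, 0, 0, -20]

Answer: [0, 0, 0, 0, 0, -20]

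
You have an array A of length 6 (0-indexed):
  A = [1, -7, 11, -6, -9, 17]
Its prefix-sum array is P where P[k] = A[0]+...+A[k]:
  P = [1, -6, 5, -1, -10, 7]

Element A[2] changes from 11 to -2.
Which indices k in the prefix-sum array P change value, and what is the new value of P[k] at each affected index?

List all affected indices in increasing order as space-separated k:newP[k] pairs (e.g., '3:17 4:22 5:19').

P[k] = A[0] + ... + A[k]
P[k] includes A[2] iff k >= 2
Affected indices: 2, 3, ..., 5; delta = -13
  P[2]: 5 + -13 = -8
  P[3]: -1 + -13 = -14
  P[4]: -10 + -13 = -23
  P[5]: 7 + -13 = -6

Answer: 2:-8 3:-14 4:-23 5:-6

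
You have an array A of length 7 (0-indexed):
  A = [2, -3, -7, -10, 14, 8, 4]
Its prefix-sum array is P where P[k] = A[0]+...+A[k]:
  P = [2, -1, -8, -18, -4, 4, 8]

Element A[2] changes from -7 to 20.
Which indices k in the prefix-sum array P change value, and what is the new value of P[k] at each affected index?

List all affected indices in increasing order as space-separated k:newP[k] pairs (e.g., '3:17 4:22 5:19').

P[k] = A[0] + ... + A[k]
P[k] includes A[2] iff k >= 2
Affected indices: 2, 3, ..., 6; delta = 27
  P[2]: -8 + 27 = 19
  P[3]: -18 + 27 = 9
  P[4]: -4 + 27 = 23
  P[5]: 4 + 27 = 31
  P[6]: 8 + 27 = 35

Answer: 2:19 3:9 4:23 5:31 6:35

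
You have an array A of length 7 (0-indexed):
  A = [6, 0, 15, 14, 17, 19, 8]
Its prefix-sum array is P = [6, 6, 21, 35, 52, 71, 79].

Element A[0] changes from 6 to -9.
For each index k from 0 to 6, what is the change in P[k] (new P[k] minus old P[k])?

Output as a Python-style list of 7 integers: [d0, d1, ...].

Answer: [-15, -15, -15, -15, -15, -15, -15]

Derivation:
Element change: A[0] 6 -> -9, delta = -15
For k < 0: P[k] unchanged, delta_P[k] = 0
For k >= 0: P[k] shifts by exactly -15
Delta array: [-15, -15, -15, -15, -15, -15, -15]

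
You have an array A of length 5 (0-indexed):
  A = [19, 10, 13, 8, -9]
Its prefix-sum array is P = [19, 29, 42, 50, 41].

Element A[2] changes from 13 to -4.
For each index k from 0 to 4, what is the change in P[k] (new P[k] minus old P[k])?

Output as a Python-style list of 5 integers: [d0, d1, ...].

Answer: [0, 0, -17, -17, -17]

Derivation:
Element change: A[2] 13 -> -4, delta = -17
For k < 2: P[k] unchanged, delta_P[k] = 0
For k >= 2: P[k] shifts by exactly -17
Delta array: [0, 0, -17, -17, -17]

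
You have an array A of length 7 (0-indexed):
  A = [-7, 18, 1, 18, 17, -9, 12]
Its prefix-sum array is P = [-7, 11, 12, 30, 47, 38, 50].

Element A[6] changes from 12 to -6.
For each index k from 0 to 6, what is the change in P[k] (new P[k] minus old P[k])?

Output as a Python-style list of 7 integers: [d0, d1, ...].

Answer: [0, 0, 0, 0, 0, 0, -18]

Derivation:
Element change: A[6] 12 -> -6, delta = -18
For k < 6: P[k] unchanged, delta_P[k] = 0
For k >= 6: P[k] shifts by exactly -18
Delta array: [0, 0, 0, 0, 0, 0, -18]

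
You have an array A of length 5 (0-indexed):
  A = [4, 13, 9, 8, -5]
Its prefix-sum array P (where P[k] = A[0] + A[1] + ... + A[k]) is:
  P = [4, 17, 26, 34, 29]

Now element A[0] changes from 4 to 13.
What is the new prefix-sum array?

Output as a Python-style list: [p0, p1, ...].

Answer: [13, 26, 35, 43, 38]

Derivation:
Change: A[0] 4 -> 13, delta = 9
P[k] for k < 0: unchanged (A[0] not included)
P[k] for k >= 0: shift by delta = 9
  P[0] = 4 + 9 = 13
  P[1] = 17 + 9 = 26
  P[2] = 26 + 9 = 35
  P[3] = 34 + 9 = 43
  P[4] = 29 + 9 = 38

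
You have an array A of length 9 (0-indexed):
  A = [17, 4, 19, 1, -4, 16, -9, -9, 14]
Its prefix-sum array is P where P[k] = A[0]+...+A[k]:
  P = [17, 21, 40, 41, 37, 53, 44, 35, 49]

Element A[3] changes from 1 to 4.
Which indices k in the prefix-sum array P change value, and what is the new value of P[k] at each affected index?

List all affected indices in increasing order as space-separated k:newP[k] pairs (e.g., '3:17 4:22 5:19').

Answer: 3:44 4:40 5:56 6:47 7:38 8:52

Derivation:
P[k] = A[0] + ... + A[k]
P[k] includes A[3] iff k >= 3
Affected indices: 3, 4, ..., 8; delta = 3
  P[3]: 41 + 3 = 44
  P[4]: 37 + 3 = 40
  P[5]: 53 + 3 = 56
  P[6]: 44 + 3 = 47
  P[7]: 35 + 3 = 38
  P[8]: 49 + 3 = 52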